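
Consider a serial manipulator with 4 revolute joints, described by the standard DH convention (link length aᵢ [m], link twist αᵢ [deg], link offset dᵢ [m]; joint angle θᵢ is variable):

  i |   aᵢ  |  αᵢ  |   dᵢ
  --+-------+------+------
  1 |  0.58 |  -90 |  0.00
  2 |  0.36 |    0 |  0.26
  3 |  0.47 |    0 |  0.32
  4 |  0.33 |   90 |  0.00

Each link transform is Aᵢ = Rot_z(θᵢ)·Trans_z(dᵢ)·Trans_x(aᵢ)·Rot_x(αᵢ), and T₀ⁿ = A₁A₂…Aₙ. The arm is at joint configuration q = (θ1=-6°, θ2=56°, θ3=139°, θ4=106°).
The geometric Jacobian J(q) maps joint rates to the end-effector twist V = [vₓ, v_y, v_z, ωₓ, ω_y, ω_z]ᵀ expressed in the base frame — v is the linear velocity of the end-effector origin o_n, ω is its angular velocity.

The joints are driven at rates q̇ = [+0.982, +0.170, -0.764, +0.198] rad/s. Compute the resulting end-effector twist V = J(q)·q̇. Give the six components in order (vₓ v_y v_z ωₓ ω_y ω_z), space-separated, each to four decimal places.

o_n = [0.5552, 0.5248, 0.1061]
J₁: ẑ×o_n = [-0.5248, 0.5552, 0.0000], ω = ẑ
J2: z=[0.1045, 0.9945, 0.0000] o=[0.5768, -0.0606, 0.0000] → [0.1055, -0.0111, 0.0827, 0.1045, 0.9945, 0.0000]
J3: z=[0.1045, 0.9945, 0.0000] o=[0.8042, 0.1769, -0.2985] → [0.4023, -0.0423, 0.2840, 0.1045, 0.9945, 0.0000]
J4: z=[0.1045, 0.9945, 0.0000] o=[0.3862, 0.5426, -0.1768] → [0.2813, -0.0296, -0.1700, 0.1045, 0.9945, 0.0000]
V = J·q̇ = [-0.7491, 0.5698, -0.2366, -0.0414, -0.3938, 0.9820]

-0.7491 0.5698 -0.2366 -0.0414 -0.3938 0.9820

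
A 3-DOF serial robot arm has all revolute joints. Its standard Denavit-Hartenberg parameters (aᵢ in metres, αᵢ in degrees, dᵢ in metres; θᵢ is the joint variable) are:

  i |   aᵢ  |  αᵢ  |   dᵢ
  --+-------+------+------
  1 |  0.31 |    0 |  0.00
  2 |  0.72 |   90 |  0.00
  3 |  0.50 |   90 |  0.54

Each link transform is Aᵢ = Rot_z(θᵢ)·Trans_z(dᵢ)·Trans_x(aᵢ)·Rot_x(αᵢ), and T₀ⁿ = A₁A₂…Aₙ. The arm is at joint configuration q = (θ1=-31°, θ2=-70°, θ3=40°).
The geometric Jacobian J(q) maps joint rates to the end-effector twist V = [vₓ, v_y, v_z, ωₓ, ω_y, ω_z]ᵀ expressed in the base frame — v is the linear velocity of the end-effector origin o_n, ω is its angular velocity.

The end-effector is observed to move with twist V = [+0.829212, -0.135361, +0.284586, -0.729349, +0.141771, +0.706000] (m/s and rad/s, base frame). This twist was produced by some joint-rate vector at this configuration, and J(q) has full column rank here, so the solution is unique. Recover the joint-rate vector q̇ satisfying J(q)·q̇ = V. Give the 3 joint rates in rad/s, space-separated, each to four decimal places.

0.5760 0.1300 0.7430

o_n = [-0.4748, -1.1394, 0.3214]
J₁: ẑ×o_n = [1.1394, -0.4748, 0.0000], ω = ẑ
J2: z=[0.0000, 0.0000, 1.0000] o=[0.2657, -0.1597, 0.0000] → [0.9797, -0.7405, 0.0000, 0.0000, 0.0000, 1.0000]
J3: z=[-0.9816, 0.1908, 0.0000] o=[0.1283, -0.8664, 0.0000] → [0.0613, 0.3155, 0.3830, -0.9816, 0.1908, 0.0000]
q̇ = J⁺·V = [0.5760, 0.1300, 0.7430]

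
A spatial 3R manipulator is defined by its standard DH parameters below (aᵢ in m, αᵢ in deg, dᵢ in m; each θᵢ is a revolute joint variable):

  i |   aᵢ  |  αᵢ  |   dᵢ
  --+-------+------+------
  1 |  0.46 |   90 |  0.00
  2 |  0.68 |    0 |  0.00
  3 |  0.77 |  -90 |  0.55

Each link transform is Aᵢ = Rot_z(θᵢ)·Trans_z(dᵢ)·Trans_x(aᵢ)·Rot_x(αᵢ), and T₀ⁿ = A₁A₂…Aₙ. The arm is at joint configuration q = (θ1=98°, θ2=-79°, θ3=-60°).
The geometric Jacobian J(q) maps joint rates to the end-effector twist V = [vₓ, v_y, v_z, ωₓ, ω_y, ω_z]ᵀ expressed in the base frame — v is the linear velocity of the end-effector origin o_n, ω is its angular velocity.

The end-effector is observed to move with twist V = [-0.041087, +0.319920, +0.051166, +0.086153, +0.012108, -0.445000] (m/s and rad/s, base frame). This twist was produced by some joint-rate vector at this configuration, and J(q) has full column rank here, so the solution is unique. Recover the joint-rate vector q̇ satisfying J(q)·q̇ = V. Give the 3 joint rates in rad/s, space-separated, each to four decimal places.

o_n = [0.5434, 0.0851, -1.1727]
J₁: ẑ×o_n = [-0.0851, 0.5434, 0.0000], ω = ẑ
J2: z=[0.9903, 0.1392, 0.0000] o=[-0.0640, 0.4555, 0.0000] → [-0.1632, 1.1613, -0.4514, 0.9903, 0.1392, 0.0000]
J3: z=[0.9903, 0.1392, 0.0000] o=[-0.0821, 0.5840, -0.6675] → [-0.0703, 0.5002, -0.5811, 0.9903, 0.1392, 0.0000]
q̇ = J⁺·V = [-0.4450, 0.7840, -0.6970]

-0.4450 0.7840 -0.6970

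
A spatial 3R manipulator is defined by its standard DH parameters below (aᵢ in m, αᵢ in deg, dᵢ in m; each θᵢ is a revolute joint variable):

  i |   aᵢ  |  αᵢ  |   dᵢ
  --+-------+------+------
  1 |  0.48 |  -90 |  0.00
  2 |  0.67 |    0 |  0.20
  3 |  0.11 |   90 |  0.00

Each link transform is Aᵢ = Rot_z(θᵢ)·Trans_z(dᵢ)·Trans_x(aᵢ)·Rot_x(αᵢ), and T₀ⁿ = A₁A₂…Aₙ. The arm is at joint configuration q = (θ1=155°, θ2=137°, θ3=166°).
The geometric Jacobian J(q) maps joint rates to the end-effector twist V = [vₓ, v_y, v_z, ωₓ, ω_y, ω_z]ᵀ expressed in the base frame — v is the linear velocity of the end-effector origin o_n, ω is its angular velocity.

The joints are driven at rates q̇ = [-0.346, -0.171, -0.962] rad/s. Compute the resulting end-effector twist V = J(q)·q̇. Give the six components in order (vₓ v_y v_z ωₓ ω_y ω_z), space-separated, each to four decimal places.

o_n = [-0.1298, -0.1602, -0.3647]
J₁: ẑ×o_n = [0.1602, -0.1298, 0.0000], ω = ẑ
J2: z=[-0.4226, -0.9063, 0.0000] o=[-0.4350, 0.2029, 0.0000] → [0.3305, -0.1541, 0.4301, -0.4226, -0.9063, 0.0000]
J3: z=[-0.4226, -0.9063, 0.0000] o=[-0.0755, -0.1855, -0.4569] → [-0.0836, 0.0390, -0.0599, -0.4226, -0.9063, 0.0000]
V = J·q̇ = [-0.0315, 0.0337, -0.0159, 0.4788, 1.0268, -0.3460]

-0.0315 0.0337 -0.0159 0.4788 1.0268 -0.3460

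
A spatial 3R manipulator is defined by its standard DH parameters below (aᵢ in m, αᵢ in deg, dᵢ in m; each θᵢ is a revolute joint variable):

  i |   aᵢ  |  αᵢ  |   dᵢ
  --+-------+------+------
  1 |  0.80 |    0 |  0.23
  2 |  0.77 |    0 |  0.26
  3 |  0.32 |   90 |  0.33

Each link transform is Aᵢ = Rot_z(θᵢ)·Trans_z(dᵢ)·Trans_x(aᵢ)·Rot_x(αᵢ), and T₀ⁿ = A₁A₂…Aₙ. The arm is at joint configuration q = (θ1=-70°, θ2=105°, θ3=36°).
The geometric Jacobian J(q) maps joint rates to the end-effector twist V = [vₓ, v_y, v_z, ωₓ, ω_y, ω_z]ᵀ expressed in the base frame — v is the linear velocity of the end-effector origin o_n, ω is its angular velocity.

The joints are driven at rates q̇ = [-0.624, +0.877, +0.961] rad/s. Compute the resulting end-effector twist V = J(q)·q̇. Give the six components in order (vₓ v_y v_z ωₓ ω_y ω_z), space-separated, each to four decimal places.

o_n = [1.0085, -0.0075, 0.8200]
J₁: ẑ×o_n = [0.0075, 1.0085, -0.0000], ω = ẑ
J2: z=[0.0000, 0.0000, 1.0000] o=[0.2736, -0.7518, 0.2300] → [-0.7442, 0.7349, 0.0000, 0.0000, 0.0000, 1.0000]
J3: z=[0.0000, 0.0000, 1.0000] o=[0.9044, -0.3101, 0.4900] → [-0.3026, 0.1042, 0.0000, 0.0000, 0.0000, 1.0000]
V = J·q̇ = [-0.9481, 0.1153, 0.0000, 0.0000, 0.0000, 1.2140]

-0.9481 0.1153 0.0000 0.0000 0.0000 1.2140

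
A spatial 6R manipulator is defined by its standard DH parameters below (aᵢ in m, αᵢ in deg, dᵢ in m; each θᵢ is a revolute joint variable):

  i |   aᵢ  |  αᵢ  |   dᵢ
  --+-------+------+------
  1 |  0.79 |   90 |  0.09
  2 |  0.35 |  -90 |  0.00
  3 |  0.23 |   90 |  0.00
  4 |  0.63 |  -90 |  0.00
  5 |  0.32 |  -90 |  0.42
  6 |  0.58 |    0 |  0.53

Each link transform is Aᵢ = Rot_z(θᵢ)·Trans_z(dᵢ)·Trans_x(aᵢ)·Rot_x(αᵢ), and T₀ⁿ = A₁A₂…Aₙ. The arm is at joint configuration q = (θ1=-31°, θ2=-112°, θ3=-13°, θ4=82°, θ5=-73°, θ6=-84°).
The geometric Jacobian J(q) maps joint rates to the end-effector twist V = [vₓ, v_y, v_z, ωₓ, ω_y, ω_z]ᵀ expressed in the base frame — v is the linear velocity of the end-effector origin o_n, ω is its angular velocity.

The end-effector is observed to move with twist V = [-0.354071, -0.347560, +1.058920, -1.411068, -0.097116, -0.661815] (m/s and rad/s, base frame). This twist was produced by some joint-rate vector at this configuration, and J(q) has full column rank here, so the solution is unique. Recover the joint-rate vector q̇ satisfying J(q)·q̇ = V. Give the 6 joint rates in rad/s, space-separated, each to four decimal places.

-0.1950 0.3290 -0.5760 0.2160 -0.9890 -0.1970

o_n = [1.8177, -1.1767, -0.1788]
J₁: ẑ×o_n = [1.1767, 1.8177, -0.0000], ω = ẑ
J2: z=[-0.5150, -0.8572, 0.0000] o=[0.6772, -0.4069, 0.0900] → [0.2304, -0.1385, 1.3741, -0.5150, -0.8572, 0.0000]
J3: z=[0.7948, -0.4775, -0.3746] o=[0.5648, -0.3394, -0.2345] → [-0.3403, -0.5136, -0.0672, 0.7948, -0.4775, -0.3746]
J4: z=[-0.4296, -0.8786, 0.2086] o=[0.4662, -0.3405, -0.4423] → [-0.0571, 0.3951, 1.5467, -0.4296, -0.8786, 0.2086]
J5: z=[0.5352, -0.0617, 0.8425] o=[0.9244, -0.6388, -0.7552] → [0.4176, 0.4441, -0.2328, 0.5352, -0.0617, 0.8425]
J6: z=[0.8212, -0.1960, -0.5360] o=[1.0858, -0.9779, -0.3840] → [-0.1468, -0.5608, -0.0198, 0.8212, -0.1960, -0.5360]
q̇ = J⁺·V = [-0.1950, 0.3290, -0.5760, 0.2160, -0.9890, -0.1970]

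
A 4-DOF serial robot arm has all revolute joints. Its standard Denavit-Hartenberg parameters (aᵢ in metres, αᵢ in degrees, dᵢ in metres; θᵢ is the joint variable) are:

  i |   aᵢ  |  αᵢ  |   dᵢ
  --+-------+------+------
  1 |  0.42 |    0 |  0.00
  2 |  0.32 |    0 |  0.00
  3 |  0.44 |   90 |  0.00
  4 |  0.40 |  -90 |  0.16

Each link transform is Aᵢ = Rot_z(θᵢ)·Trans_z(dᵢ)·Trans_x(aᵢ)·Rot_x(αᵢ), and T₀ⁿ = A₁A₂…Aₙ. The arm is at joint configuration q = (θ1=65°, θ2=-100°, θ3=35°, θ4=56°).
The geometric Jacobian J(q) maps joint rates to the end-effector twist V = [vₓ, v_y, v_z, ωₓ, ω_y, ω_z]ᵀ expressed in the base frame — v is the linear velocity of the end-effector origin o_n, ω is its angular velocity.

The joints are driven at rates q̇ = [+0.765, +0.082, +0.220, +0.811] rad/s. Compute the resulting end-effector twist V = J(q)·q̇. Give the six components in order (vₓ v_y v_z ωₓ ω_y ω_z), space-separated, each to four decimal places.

-0.2340 1.0660 0.1814 0.0000 -0.8110 1.0670

o_n = [1.1033, 0.0371, 0.3316]
J₁: ẑ×o_n = [-0.0371, 1.1033, 0.0000], ω = ẑ
J2: z=[0.0000, 0.0000, 1.0000] o=[0.1775, 0.3806, 0.0000] → [0.3435, 0.9258, -0.0000, 0.0000, 0.0000, 1.0000]
J3: z=[0.0000, 0.0000, 1.0000] o=[0.4396, 0.1971, 0.0000] → [0.1600, 0.6637, -0.0000, 0.0000, 0.0000, 1.0000]
J4: z=[0.0000, -1.0000, 0.0000] o=[0.8796, 0.1971, 0.0000] → [-0.3316, 0.0000, 0.2237, 0.0000, -1.0000, 0.0000]
V = J·q̇ = [-0.2340, 1.0660, 0.1814, 0.0000, -0.8110, 1.0670]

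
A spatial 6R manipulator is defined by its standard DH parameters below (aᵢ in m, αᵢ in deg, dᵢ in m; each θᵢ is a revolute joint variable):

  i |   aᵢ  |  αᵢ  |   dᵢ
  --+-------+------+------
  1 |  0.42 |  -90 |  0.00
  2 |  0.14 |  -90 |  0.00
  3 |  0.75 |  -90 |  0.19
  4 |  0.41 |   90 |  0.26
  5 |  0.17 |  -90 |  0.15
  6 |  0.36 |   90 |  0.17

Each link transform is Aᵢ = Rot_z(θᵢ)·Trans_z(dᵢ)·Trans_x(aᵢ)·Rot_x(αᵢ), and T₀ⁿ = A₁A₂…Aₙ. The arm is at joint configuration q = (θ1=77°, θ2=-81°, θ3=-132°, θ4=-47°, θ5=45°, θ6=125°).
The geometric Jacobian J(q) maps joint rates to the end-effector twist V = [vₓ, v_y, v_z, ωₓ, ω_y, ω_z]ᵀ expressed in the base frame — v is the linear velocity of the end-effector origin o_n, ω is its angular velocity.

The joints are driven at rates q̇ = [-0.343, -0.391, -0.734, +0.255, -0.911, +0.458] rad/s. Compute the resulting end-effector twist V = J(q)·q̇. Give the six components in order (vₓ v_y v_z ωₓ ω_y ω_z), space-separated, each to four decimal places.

0.6189 0.2201 -0.5740 -0.6680 -1.4385 0.0366

o_n = [-0.8338, 0.8651, -0.3307]
J₁: ẑ×o_n = [-0.8651, -0.8338, 0.0000], ω = ẑ
J2: z=[-0.9744, 0.2250, 0.0000] o=[0.0945, 0.4092, 0.0000] → [-0.0744, -0.3223, -0.2354, -0.9744, 0.2250, 0.0000]
J3: z=[0.2222, 0.9624, -0.1564] o=[0.0994, 0.4306, 0.1383] → [-0.3834, 0.2502, 0.9947, 0.2222, 0.9624, -0.1564]
J4: z=[-0.6258, 0.2638, 0.7340] o=[-0.4191, 0.6623, -0.3871] → [-0.1340, -0.2691, -0.0175, -0.6258, 0.2638, 0.7340]
J5: z=[0.6983, 0.6087, 0.3767] o=[-0.7243, 1.0377, -0.4280] → [0.1242, -0.1092, -0.0538, 0.6983, 0.6087, 0.3767]
J6: z=[-0.1969, -0.3426, 0.9186] o=[-0.7365, 1.2507, -0.3512] → [0.3471, -0.0854, 0.0426, -0.1969, -0.3426, 0.9186]
V = J·q̇ = [0.6189, 0.2201, -0.5740, -0.6680, -1.4385, 0.0366]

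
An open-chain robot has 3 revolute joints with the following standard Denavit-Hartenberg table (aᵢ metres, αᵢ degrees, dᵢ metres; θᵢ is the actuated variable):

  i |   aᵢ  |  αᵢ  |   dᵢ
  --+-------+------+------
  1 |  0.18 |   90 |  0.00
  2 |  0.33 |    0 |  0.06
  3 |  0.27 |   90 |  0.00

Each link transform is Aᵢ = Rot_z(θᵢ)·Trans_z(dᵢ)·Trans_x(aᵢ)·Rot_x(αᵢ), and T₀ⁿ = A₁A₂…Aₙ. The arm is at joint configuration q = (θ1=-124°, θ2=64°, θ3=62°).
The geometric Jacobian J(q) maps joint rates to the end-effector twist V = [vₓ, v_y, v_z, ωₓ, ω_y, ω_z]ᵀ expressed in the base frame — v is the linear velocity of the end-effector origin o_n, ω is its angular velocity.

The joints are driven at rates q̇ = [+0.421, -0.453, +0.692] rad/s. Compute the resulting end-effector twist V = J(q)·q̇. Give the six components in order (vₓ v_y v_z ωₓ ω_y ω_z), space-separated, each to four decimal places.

-0.0021 -0.1281 -0.1035 -0.1981 0.1336 0.4210

o_n = [-0.1425, -0.1040, 0.5150]
J₁: ẑ×o_n = [0.1040, -0.1425, 0.0000], ω = ẑ
J2: z=[-0.8290, 0.5592, 0.0000] o=[-0.1007, -0.1492, 0.0000] → [0.2880, 0.4270, -0.0140, -0.8290, 0.5592, 0.0000]
J3: z=[-0.8290, 0.5592, 0.0000] o=[-0.2313, -0.2356, 0.2966] → [0.1221, 0.1811, -0.1587, -0.8290, 0.5592, 0.0000]
V = J·q̇ = [-0.0021, -0.1281, -0.1035, -0.1981, 0.1336, 0.4210]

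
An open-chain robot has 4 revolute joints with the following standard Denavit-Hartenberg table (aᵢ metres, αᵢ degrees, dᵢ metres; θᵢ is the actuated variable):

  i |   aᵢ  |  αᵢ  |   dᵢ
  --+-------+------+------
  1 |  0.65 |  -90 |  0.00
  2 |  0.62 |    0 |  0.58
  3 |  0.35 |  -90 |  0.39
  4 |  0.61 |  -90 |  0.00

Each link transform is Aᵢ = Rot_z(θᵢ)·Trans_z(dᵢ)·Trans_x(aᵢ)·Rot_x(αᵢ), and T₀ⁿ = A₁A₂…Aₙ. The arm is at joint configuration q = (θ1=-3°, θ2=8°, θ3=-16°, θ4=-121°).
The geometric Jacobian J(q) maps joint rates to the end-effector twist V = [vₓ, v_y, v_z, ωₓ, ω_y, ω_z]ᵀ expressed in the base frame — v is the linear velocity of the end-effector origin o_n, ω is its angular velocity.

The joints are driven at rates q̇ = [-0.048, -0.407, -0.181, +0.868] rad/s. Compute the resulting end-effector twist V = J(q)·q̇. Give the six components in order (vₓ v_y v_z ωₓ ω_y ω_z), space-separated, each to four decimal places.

0.5635 0.1811 0.3339 0.0899 -0.5935 -0.9076

o_n = [1.3758, 1.4228, -0.0813]
J₁: ẑ×o_n = [-1.4228, 1.3758, 0.0000], ω = ẑ
J2: z=[0.0523, 0.9986, 0.0000] o=[0.6491, -0.0340, 0.0000] → [-0.0812, 0.0043, -0.6494, 0.0523, 0.9986, 0.0000]
J3: z=[0.0523, 0.9986, 0.0000] o=[1.2926, 0.5131, -0.0863] → [0.0050, -0.0003, -0.0355, 0.0523, 0.9986, 0.0000]
J4: z=[0.1390, -0.0073, -0.9903] o=[1.6591, 0.8844, -0.0376] → [0.5335, 0.2866, 0.0728, 0.1390, -0.0073, -0.9903]
V = J·q̇ = [0.5635, 0.1811, 0.3339, 0.0899, -0.5935, -0.9076]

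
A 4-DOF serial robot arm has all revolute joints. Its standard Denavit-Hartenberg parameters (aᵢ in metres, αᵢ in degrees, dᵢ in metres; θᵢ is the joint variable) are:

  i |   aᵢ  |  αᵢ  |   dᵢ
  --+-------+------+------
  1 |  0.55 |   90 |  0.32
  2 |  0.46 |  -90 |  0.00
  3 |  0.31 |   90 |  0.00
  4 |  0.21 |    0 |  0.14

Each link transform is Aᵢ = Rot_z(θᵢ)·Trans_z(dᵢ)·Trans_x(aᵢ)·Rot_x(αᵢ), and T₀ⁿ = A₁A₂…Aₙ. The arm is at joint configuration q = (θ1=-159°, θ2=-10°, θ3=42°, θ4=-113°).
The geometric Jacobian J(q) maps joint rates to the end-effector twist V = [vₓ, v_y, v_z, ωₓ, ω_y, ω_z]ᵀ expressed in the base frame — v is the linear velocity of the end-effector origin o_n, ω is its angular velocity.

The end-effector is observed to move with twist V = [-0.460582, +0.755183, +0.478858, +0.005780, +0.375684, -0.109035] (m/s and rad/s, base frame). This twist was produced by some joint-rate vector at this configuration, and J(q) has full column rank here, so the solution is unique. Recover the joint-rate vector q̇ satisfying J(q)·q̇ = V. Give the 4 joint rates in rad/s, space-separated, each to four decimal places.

-0.8100 0.6370 0.6660 -0.3880

o_n = [-1.1295, -0.4855, 0.0041]
J₁: ẑ×o_n = [0.4855, -1.1295, 0.0000], ω = ẑ
J2: z=[-0.3584, 0.9336, 0.0000] o=[-0.5135, -0.1971, 0.3200] → [-0.2949, -0.1132, 0.6785, -0.3584, 0.9336, 0.0000]
J3: z=[-0.1621, -0.0622, 0.9848] o=[-0.9364, -0.3594, 0.2401] → [0.1389, -0.2285, 0.0084, -0.1621, -0.0622, 0.9848]
J4: z=[-0.8815, 0.4576, -0.1162] o=[-1.0739, -0.6344, 0.2001] → [-0.0724, -0.1663, -0.1058, -0.8815, 0.4576, -0.1162]
q̇ = J⁺·V = [-0.8100, 0.6370, 0.6660, -0.3880]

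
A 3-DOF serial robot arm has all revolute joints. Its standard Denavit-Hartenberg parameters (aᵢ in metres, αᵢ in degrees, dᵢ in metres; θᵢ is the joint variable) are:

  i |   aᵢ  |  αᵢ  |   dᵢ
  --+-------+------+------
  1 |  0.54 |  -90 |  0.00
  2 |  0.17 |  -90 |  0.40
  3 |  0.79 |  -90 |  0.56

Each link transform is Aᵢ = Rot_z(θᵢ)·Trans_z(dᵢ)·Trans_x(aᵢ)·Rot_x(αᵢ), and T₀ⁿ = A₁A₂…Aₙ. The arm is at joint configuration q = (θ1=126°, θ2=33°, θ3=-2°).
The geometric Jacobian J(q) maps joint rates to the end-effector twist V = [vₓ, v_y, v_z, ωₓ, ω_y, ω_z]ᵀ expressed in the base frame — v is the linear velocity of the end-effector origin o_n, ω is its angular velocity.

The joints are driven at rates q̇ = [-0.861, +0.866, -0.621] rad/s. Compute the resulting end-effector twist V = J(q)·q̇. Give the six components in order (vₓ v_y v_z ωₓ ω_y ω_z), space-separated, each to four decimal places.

0.6247 -0.1710 -0.4234 -0.8994 -0.2354 -0.3402

o_n = [-0.9570, 0.5898, -0.9922]
J₁: ẑ×o_n = [-0.5898, -0.9570, 0.0000], ω = ẑ
J2: z=[-0.8090, -0.5878, 0.0000] o=[-0.3174, 0.4369, 0.0000] → [0.5832, -0.8027, -0.4997, -0.8090, -0.5878, 0.0000]
J3: z=[0.3201, -0.4406, -0.8387] o=[-0.7248, 0.3171, -0.0926] → [0.6251, 0.4828, -0.0150, 0.3201, -0.4406, -0.8387]
V = J·q̇ = [0.6247, -0.1710, -0.4234, -0.8994, -0.2354, -0.3402]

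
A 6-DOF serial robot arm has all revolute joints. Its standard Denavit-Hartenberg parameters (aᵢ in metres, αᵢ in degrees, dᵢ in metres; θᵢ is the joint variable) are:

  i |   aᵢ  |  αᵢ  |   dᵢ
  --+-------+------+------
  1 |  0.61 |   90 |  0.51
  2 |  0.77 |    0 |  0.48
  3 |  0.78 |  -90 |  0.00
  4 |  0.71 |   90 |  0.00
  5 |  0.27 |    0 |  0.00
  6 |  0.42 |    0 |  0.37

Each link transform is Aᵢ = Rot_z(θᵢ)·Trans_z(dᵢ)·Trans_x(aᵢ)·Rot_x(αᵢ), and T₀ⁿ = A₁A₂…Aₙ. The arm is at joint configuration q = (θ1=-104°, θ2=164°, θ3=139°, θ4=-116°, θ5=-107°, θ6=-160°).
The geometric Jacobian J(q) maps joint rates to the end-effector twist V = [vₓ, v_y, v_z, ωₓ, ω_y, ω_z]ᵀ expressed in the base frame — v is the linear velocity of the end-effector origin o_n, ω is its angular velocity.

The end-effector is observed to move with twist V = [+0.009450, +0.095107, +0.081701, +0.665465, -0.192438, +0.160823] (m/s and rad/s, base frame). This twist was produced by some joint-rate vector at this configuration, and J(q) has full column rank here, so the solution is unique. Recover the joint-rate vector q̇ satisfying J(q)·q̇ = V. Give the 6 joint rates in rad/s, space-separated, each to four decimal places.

-0.3210 -0.4980 -0.0040 0.2840 -0.1120 0.5460

o_n = [-0.8645, 0.1091, 0.6587]
J₁: ẑ×o_n = [-0.1091, -0.8645, 0.0000], ω = ẑ
J2: z=[-0.9703, 0.2419, 0.0000] o=[-0.1476, -0.5919, 0.5100] → [0.0360, 0.1443, -0.5067, -0.9703, 0.2419, 0.0000]
J3: z=[-0.9703, 0.2419, 0.0000] o=[-0.4343, 0.2424, 0.7222] → [-0.0154, -0.0616, 0.2335, -0.9703, 0.2419, 0.0000]
J4: z=[-0.2029, -0.8138, 0.5446] o=[-0.5370, -0.1698, 0.0681] → [-0.6325, -0.0585, -0.3231, -0.2029, -0.8138, 0.5446]
J5: z=[0.5438, 0.3689, 0.7538] o=[-1.1152, 0.1491, 0.3291] → [0.1518, 0.0097, -0.1142, 0.5438, 0.3689, 0.7538]
J6: z=[0.5438, 0.3689, 0.7538] o=[-0.9985, 0.3238, 0.1595] → [0.3460, -0.1705, -0.1662, 0.5438, 0.3689, 0.7538]
q̇ = J⁺·V = [-0.3210, -0.4980, -0.0040, 0.2840, -0.1120, 0.5460]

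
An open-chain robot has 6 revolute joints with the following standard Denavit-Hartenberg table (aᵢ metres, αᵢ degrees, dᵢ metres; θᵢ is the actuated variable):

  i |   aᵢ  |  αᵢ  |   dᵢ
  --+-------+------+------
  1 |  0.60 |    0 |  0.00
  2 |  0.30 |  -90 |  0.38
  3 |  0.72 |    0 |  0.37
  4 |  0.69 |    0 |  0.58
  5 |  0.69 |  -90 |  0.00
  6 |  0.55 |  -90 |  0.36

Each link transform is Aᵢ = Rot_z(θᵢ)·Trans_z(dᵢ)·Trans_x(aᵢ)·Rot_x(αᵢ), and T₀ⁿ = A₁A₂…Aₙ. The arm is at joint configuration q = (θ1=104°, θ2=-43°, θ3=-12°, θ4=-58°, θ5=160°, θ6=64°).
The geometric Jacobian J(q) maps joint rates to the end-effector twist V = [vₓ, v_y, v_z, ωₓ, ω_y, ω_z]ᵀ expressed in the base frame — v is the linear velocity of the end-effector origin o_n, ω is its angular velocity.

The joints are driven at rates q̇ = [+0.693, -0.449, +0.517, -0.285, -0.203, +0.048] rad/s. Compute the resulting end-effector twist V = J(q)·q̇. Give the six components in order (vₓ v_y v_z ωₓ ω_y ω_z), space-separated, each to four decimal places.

o_n = [-0.1169, 1.5730, 0.2470]
J₁: ẑ×o_n = [-1.5730, -0.1169, 0.0000], ω = ẑ
J2: z=[0.0000, 0.0000, 1.0000] o=[-0.1452, 0.5822, 0.0000] → [-0.9908, 0.0282, 0.0000, 0.0000, 0.0000, 1.0000]
J3: z=[-0.8746, 0.4848, 0.0000] o=[0.0003, 0.8446, 0.3800] → [-0.0645, -0.1163, -0.5803, -0.8746, 0.4848, 0.0000]
J4: z=[-0.8746, 0.4848, 0.0000] o=[0.0181, 1.6399, 0.5297] → [-0.1371, -0.2473, 0.1240, -0.8746, 0.4848, 0.0000]
J5: z=[-0.8746, 0.4848, 0.0000] o=[-0.3748, 2.1275, 1.1781] → [-0.4514, -0.8144, 0.3600, -0.8746, 0.4848, 0.0000]
J6: z=[-0.4848, -0.8746, -0.0000] o=[-0.3748, 2.1275, 0.4881] → [0.2109, -0.1169, 0.4943, -0.4848, -0.8746, -0.0000]
V = J·q̇ = [-0.5377, 0.0763, -0.3847, -0.0486, -0.0279, 0.2440]

-0.5377 0.0763 -0.3847 -0.0486 -0.0279 0.2440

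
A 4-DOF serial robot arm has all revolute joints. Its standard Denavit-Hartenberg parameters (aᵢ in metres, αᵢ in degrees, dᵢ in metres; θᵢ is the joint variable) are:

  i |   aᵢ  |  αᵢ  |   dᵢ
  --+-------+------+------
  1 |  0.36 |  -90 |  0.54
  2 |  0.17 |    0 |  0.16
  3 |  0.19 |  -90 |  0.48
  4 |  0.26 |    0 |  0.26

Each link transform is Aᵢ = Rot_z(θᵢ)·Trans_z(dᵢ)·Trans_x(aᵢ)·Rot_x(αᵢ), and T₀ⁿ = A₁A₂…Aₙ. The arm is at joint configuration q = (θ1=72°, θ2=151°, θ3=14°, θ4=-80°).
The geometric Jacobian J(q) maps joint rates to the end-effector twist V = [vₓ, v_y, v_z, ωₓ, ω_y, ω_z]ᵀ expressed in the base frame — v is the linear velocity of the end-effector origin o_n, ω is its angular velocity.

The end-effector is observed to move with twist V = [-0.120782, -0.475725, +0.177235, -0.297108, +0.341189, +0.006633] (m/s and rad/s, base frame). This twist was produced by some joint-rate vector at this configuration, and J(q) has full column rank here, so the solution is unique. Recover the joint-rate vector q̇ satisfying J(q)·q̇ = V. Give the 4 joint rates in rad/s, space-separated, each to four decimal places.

0.8750 0.0230 0.3650 -0.8990

o_n = [-0.8779, 0.1978, 0.6479]
J₁: ẑ×o_n = [-0.1978, -0.8779, 0.0000], ω = ẑ
J2: z=[-0.9511, 0.3090, 0.0000] o=[0.1112, 0.3424, 0.5400] → [0.0333, 0.1026, 0.4431, -0.9511, 0.3090, 0.0000]
J3: z=[-0.9511, 0.3090, 0.0000] o=[-0.0869, 0.2504, 0.4576] → [0.0588, 0.1810, 0.2944, -0.9511, 0.3090, 0.0000]
J4: z=[-0.0800, -0.2462, 0.9659] o=[-0.6001, 0.2242, 0.4084] → [-0.0335, -0.2492, -0.0663, -0.0800, -0.2462, 0.9659]
q̇ = J⁺·V = [0.8750, 0.0230, 0.3650, -0.8990]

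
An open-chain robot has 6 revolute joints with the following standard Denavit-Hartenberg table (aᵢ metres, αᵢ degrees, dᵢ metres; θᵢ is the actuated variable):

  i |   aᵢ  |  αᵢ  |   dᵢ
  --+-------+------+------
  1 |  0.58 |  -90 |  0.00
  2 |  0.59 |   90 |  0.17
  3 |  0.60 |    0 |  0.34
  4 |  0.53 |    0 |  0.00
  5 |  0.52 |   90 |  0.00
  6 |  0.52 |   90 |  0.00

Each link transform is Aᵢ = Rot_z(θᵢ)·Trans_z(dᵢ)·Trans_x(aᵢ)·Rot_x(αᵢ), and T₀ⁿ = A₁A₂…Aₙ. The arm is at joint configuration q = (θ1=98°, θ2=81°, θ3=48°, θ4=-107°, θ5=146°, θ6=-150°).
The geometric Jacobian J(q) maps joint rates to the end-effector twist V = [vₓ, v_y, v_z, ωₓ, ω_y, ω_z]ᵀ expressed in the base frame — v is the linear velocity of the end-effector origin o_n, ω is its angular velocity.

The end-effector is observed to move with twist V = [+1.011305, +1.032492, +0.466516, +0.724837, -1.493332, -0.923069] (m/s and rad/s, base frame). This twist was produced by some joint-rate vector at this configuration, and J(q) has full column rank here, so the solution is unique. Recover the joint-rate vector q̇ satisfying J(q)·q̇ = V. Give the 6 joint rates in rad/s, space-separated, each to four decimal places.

-0.8670 -0.5200 -0.1410 -0.9200 -0.5080 -0.1920

o_n = [-0.3482, 0.8169, -1.2400]
J₁: ẑ×o_n = [-0.8169, -0.3482, 0.0000], ω = ẑ
J2: z=[-0.9903, -0.1392, 0.0000] o=[-0.0807, 0.5744, 0.0000] → [0.1726, -1.2279, -0.2774, -0.9903, -0.1392, 0.0000]
J3: z=[-0.1375, 0.9781, 0.1564] o=[-0.2619, 0.6421, -0.5827] → [-0.6702, -0.1038, 0.0604, -0.1375, 0.9781, 0.1564]
J4: z=[-0.1375, 0.9781, 0.1564] o=[-0.7589, 0.9748, -0.9261] → [-0.2823, 0.0211, -0.3800, -0.1375, 0.9781, 0.1564]
J5: z=[-0.1375, 0.9781, 0.1564] o=[-0.3150, 1.0803, -1.1957] → [-0.0021, -0.0113, 0.0687, -0.1375, 0.9781, 0.1564]
J6: z=[0.0301, 0.1620, -0.9863] o=[-0.8298, 1.0122, -1.2226] → [-0.1955, -0.4745, -0.0839, 0.0301, 0.1620, -0.9863]
q̇ = J⁺·V = [-0.8670, -0.5200, -0.1410, -0.9200, -0.5080, -0.1920]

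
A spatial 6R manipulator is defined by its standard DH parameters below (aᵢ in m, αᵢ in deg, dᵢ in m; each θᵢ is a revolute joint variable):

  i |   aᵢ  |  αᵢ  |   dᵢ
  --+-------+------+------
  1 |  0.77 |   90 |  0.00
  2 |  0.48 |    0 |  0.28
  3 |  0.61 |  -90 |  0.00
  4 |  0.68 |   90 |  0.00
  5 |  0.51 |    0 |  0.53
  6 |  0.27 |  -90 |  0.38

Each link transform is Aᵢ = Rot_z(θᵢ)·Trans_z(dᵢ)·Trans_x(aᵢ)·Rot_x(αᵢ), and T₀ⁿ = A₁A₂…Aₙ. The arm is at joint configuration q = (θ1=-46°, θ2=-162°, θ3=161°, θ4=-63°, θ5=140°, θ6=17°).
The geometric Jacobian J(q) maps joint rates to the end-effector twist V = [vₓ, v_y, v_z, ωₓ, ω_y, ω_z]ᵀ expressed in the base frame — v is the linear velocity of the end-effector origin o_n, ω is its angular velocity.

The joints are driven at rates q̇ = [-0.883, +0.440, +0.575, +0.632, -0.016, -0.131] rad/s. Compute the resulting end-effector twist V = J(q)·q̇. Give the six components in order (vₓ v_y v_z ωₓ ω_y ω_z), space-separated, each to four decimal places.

o_n = [-0.4283, -0.6066, 0.2881]
J₁: ẑ×o_n = [0.6066, -0.4283, 0.0000], ω = ẑ
J2: z=[-0.7193, -0.6947, 0.0000] o=[0.5349, -0.5539, 0.0000] → [-0.2001, 0.2072, -0.6312, -0.7193, -0.6947, 0.0000]
J3: z=[-0.7193, -0.6947, 0.0000] o=[0.0164, -0.4200, -0.1483] → [-0.3032, 0.3139, -0.1747, -0.7193, -0.6947, 0.0000]
J4: z=[0.0121, -0.0126, 0.9998] o=[0.4400, -0.8587, -0.1590] → [-0.2578, -0.8736, -0.0078, 0.0121, -0.0126, 0.9998]
J5: z=[-0.9454, 0.3255, 0.0156] o=[0.2186, -1.5017, -0.1644] → [0.1333, 0.4177, -0.6357, -0.9454, 0.3255, 0.0156]
J6: z=[-0.9454, 0.3255, 0.0156] o=[-0.1513, -0.9639, 0.1747] → [0.0313, 0.1029, -0.2477, -0.9454, 0.3255, 0.0156]
V = J·q̇ = [-0.9671, 0.0776, -0.3405, -0.5835, -0.7609, -0.2534]

-0.9671 0.0776 -0.3405 -0.5835 -0.7609 -0.2534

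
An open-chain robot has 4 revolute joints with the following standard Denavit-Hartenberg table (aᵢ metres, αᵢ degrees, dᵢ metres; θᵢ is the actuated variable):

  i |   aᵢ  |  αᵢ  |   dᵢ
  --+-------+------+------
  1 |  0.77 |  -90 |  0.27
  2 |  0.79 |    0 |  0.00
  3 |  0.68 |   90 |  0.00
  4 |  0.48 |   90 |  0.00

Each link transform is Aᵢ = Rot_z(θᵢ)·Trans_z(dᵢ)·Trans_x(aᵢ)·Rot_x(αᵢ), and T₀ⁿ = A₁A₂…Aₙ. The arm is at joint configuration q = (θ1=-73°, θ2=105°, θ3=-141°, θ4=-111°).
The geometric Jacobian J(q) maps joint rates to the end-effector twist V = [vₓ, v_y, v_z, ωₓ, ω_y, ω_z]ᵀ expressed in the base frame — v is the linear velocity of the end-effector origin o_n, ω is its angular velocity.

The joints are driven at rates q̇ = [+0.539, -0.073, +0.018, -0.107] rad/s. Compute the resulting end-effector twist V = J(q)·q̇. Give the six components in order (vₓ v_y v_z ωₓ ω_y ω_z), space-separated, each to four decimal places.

o_n = [-0.1430, -1.0648, -0.1945]
J₁: ẑ×o_n = [1.0648, -0.1430, 0.0000], ω = ẑ
J2: z=[0.9563, 0.2924, 0.0000] o=[0.2251, -0.7364, 0.2700] → [-0.1358, 0.4442, -0.2065, 0.9563, 0.2924, 0.0000]
J3: z=[0.9563, 0.2924, 0.0000] o=[0.1653, -0.5408, -0.4931] → [0.0873, -0.2855, -0.4110, 0.9563, 0.2924, 0.0000]
J4: z=[-0.1719, 0.5621, 0.8090] o=[0.3262, -1.0669, -0.0934] → [-0.0585, -0.3970, 0.2634, -0.1719, 0.5621, 0.8090]
V = J·q̇ = [0.5917, -0.0722, -0.0205, -0.0342, -0.0762, 0.4524]

0.5917 -0.0722 -0.0205 -0.0342 -0.0762 0.4524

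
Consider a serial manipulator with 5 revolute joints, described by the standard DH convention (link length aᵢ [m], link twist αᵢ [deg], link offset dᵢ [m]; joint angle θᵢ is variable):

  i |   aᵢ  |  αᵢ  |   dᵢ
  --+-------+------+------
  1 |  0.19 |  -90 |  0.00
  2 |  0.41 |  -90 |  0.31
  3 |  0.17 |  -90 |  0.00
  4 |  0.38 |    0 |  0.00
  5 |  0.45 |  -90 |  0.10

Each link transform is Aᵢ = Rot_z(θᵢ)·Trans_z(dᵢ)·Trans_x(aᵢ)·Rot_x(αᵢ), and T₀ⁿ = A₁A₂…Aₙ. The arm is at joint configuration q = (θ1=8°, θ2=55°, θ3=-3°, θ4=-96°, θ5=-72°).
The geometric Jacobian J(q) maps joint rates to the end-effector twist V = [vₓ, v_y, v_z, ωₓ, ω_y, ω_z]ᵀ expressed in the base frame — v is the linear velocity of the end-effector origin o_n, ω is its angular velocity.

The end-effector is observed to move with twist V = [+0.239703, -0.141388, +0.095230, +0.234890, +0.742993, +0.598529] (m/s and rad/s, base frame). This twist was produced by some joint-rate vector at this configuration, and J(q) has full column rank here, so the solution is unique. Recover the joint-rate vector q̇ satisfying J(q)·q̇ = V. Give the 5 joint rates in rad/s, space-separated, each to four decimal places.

0.3200 0.0270 -0.4350 0.2860 -0.9630

o_n = [-0.1612, 0.1732, -0.3571]
J₁: ẑ×o_n = [-0.1732, -0.1612, 0.0000], ω = ẑ
J2: z=[-0.1392, 0.9903, 0.0000] o=[0.1882, 0.0264, 0.0000] → [-0.3536, -0.0497, 0.3255, -0.1392, 0.9903, 0.0000]
J3: z=[-0.8112, -0.1140, -0.5736] o=[0.3779, 0.3662, -0.3359] → [-0.1083, 0.2920, 0.0951, -0.8112, -0.1140, -0.5736]
J4: z=[0.1687, -0.9847, -0.0429] o=[0.4731, 0.3885, -0.4749] → [-0.1253, 0.0073, -0.6609, 0.1687, -0.9847, -0.0429]
J5: z=[0.1687, -0.9847, -0.0429] o=[0.1443, 0.3402, -0.6592] → [-0.3047, -0.0379, -0.3290, 0.1687, -0.9847, -0.0429]
q̇ = J⁺·V = [0.3200, 0.0270, -0.4350, 0.2860, -0.9630]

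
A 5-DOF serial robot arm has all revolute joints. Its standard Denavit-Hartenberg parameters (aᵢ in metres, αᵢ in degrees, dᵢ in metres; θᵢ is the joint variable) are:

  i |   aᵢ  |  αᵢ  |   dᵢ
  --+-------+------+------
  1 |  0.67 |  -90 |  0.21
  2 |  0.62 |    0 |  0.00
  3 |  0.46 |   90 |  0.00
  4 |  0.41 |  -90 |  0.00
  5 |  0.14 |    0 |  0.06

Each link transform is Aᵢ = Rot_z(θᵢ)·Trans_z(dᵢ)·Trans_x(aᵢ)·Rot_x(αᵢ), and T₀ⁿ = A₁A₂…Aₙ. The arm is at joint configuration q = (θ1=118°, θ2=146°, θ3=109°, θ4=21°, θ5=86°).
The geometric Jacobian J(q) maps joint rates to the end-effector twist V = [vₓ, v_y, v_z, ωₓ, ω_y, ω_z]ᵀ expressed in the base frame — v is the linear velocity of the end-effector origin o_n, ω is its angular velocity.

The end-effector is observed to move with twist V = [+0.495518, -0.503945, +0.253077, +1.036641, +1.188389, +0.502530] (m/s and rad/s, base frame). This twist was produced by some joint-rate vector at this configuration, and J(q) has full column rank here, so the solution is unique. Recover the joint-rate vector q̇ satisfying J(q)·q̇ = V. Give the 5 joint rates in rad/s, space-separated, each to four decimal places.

0.0290 0.1280 -0.7890 -0.6660 -0.8700

o_n = [-0.2180, -0.0298, 0.7015]
J₁: ẑ×o_n = [0.0298, -0.2180, 0.0000], ω = ẑ
J2: z=[-0.8829, -0.4695, 0.0000] o=[-0.3145, 0.5916, 0.2100] → [-0.2308, 0.4340, 0.5940, -0.8829, -0.4695, 0.0000]
J3: z=[-0.8829, -0.4695, 0.0000] o=[-0.0732, 0.1377, -0.1367] → [-0.3935, 0.7401, 0.0800, -0.8829, -0.4695, 0.0000]
J4: z=[0.4535, -0.8529, -0.2588] o=[-0.0173, 0.0326, 0.3076] → [-0.3521, -0.1267, -0.1994, 0.4535, -0.8529, -0.2588]
J5: z=[-0.8678, -0.3564, -0.3462] o=[-0.1006, -0.1238, 0.6774] → [0.0239, 0.0616, -0.1234, -0.8678, -0.3564, -0.3462]
q̇ = J⁺·V = [0.0290, 0.1280, -0.7890, -0.6660, -0.8700]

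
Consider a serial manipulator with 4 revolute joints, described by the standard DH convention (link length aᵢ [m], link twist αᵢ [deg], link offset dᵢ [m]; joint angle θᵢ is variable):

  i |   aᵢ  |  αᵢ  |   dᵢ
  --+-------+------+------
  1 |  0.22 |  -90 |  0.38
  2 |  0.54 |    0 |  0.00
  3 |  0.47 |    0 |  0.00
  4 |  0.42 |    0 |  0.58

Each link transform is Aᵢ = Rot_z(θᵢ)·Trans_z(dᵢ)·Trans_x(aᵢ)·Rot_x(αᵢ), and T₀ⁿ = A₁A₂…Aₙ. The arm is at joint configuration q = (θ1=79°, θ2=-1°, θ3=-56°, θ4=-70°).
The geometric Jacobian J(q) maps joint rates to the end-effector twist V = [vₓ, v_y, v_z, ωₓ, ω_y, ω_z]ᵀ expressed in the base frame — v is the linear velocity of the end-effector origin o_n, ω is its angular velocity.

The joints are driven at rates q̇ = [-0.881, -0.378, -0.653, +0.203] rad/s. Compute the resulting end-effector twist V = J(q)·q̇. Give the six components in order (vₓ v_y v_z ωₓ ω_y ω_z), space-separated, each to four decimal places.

o_n = [-0.4237, 0.8598, 1.1190]
J₁: ẑ×o_n = [-0.8598, -0.4237, 0.0000], ω = ẑ
J2: z=[-0.9816, 0.1908, 0.0000] o=[0.0420, 0.2160, 0.3800] → [0.1410, 0.7254, -0.5431, -0.9816, 0.1908, 0.0000]
J3: z=[-0.9816, 0.1908, 0.0000] o=[0.1450, 0.7460, 0.3894] → [0.1392, 0.7162, -0.0032, -0.9816, 0.1908, 0.0000]
J4: z=[-0.9816, 0.1908, 0.0000] o=[0.1938, 0.9972, 0.7836] → [0.0640, 0.3293, 0.2528, -0.9816, 0.1908, 0.0000]
V = J·q̇ = [0.6263, -0.3017, 0.2587, 0.8128, -0.1580, -0.8810]

0.6263 -0.3017 0.2587 0.8128 -0.1580 -0.8810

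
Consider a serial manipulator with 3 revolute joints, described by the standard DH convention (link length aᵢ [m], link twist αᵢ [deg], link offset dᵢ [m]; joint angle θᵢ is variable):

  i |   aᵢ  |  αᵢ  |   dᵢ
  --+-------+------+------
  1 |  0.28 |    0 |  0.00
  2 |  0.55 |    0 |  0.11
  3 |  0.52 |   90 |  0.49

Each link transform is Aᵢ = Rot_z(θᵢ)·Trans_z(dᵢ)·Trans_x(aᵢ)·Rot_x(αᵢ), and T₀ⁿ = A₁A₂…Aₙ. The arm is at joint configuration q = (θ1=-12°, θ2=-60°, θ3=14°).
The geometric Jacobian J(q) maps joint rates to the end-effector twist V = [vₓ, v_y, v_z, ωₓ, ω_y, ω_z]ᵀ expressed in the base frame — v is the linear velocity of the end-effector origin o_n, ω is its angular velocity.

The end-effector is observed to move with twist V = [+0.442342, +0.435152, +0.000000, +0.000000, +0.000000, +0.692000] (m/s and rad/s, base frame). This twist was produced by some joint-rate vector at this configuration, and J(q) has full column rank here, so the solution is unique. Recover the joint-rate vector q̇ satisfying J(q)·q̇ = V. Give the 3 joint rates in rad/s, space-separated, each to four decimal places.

0.7840 -0.6090 0.5170

o_n = [0.7194, -1.0223, 0.6000]
J₁: ẑ×o_n = [1.0223, 0.7194, -0.0000], ω = ẑ
J2: z=[0.0000, 0.0000, 1.0000] o=[0.2739, -0.0582, 0.0000] → [0.9641, 0.4455, -0.0000, 0.0000, 0.0000, 1.0000]
J3: z=[0.0000, 0.0000, 1.0000] o=[0.4438, -0.5813, 0.1100] → [0.4410, 0.2756, -0.0000, 0.0000, 0.0000, 1.0000]
q̇ = J⁺·V = [0.7840, -0.6090, 0.5170]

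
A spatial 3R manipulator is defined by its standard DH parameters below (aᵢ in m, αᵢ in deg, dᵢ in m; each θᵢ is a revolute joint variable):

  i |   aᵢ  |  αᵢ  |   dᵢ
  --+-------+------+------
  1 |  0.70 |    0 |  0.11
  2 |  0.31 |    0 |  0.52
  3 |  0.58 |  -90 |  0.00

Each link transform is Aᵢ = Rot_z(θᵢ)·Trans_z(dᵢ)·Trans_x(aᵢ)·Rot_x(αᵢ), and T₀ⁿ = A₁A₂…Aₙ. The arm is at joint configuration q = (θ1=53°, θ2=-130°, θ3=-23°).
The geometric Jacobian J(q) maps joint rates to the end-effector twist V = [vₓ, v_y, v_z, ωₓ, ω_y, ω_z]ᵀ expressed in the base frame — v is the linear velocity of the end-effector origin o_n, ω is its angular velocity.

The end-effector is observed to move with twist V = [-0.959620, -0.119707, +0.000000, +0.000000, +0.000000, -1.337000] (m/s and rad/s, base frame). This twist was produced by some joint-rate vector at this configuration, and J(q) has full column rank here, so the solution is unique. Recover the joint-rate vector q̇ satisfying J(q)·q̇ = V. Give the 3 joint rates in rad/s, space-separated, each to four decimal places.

o_n = [0.3903, -0.3142, 0.6300]
J₁: ẑ×o_n = [0.3142, 0.3903, -0.0000], ω = ẑ
J2: z=[0.0000, 0.0000, 1.0000] o=[0.4213, 0.5590, 0.1100] → [0.8732, -0.0310, 0.0000, 0.0000, 0.0000, 1.0000]
J3: z=[0.0000, 0.0000, 1.0000] o=[0.4910, 0.2570, 0.6300] → [0.5712, -0.1007, 0.0000, 0.0000, 0.0000, 1.0000]
q̇ = J⁺·V = [-0.3800, -0.9720, 0.0150]

-0.3800 -0.9720 0.0150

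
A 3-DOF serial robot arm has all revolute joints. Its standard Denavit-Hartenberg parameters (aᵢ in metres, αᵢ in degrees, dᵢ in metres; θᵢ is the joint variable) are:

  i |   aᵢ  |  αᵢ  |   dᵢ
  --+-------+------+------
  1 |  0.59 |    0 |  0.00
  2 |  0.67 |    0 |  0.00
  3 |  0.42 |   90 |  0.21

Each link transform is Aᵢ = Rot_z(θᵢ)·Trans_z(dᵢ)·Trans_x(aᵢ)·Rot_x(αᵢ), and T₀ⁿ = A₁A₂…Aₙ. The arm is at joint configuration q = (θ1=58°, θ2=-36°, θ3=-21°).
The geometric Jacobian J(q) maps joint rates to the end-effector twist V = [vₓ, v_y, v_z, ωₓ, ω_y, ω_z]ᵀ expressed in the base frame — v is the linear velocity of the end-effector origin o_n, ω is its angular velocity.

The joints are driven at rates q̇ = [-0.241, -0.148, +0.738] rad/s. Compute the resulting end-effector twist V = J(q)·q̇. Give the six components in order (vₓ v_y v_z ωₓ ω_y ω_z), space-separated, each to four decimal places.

o_n = [1.3538, 0.7587, 0.2100]
J₁: ẑ×o_n = [-0.7587, 1.3538, 0.0000], ω = ẑ
J2: z=[0.0000, 0.0000, 1.0000] o=[0.3127, 0.5003, 0.0000] → [-0.2583, 1.0411, 0.0000, 0.0000, 0.0000, 1.0000]
J3: z=[0.0000, 0.0000, 1.0000] o=[0.9339, 0.7513, 0.0000] → [-0.0073, 0.4199, 0.0000, 0.0000, 0.0000, 1.0000]
V = J·q̇ = [0.2157, -0.1704, 0.0000, 0.0000, 0.0000, 0.3490]

0.2157 -0.1704 0.0000 0.0000 0.0000 0.3490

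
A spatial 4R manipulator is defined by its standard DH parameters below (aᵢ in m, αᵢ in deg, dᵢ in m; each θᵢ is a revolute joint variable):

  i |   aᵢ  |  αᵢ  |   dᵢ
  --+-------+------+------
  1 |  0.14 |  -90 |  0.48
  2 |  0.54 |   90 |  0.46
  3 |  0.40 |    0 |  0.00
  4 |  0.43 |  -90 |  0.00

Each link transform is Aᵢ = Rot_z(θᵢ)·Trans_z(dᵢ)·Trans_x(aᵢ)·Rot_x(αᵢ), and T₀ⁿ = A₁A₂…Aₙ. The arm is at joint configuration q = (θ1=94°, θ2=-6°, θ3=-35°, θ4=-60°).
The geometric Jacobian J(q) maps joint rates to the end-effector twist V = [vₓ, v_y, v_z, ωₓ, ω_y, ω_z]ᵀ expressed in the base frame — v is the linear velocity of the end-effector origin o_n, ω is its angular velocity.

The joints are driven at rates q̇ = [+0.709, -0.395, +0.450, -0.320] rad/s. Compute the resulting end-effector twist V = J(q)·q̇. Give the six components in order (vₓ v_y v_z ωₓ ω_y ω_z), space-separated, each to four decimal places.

o_n = [0.1300, 0.9771, 0.5668]
J₁: ẑ×o_n = [-0.9771, 0.1300, 0.0000], ω = ẑ
J2: z=[-0.9976, -0.0698, 0.0000] o=[-0.0098, 0.1397, 0.4800] → [-0.0061, 0.0866, -0.8256, -0.9976, -0.0698, 0.0000]
J3: z=[0.0073, -0.1043, 0.9945] o=[-0.5061, 0.6433, 0.5364] → [-0.3351, 0.6324, 0.0688, 0.0073, -0.1043, 0.9945]
J4: z=[0.0073, -0.1043, 0.9945] o=[-0.3000, 0.9844, 0.5707] → [0.0077, 0.4276, 0.0448, 0.0073, -0.1043, 0.9945]
V = J·q̇ = [-0.8436, 0.2057, 0.3427, 0.3950, 0.0140, 0.8383]

-0.8436 0.2057 0.3427 0.3950 0.0140 0.8383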